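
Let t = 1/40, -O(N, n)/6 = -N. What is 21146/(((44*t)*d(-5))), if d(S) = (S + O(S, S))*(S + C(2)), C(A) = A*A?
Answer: 42292/77 ≈ 549.25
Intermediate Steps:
C(A) = A²
O(N, n) = 6*N (O(N, n) = -(-6)*N = 6*N)
d(S) = 7*S*(4 + S) (d(S) = (S + 6*S)*(S + 2²) = (7*S)*(S + 4) = (7*S)*(4 + S) = 7*S*(4 + S))
t = 1/40 ≈ 0.025000
21146/(((44*t)*d(-5))) = 21146/(((44*(1/40))*(7*(-5)*(4 - 5)))) = 21146/((11*(7*(-5)*(-1))/10)) = 21146/(((11/10)*35)) = 21146/(77/2) = 21146*(2/77) = 42292/77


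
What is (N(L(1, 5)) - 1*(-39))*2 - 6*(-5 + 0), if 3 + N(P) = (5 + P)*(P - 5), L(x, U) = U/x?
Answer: 102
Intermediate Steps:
N(P) = -3 + (-5 + P)*(5 + P) (N(P) = -3 + (5 + P)*(P - 5) = -3 + (5 + P)*(-5 + P) = -3 + (-5 + P)*(5 + P))
(N(L(1, 5)) - 1*(-39))*2 - 6*(-5 + 0) = ((-28 + (5/1)²) - 1*(-39))*2 - 6*(-5 + 0) = ((-28 + (5*1)²) + 39)*2 - 6*(-5) = ((-28 + 5²) + 39)*2 + 30 = ((-28 + 25) + 39)*2 + 30 = (-3 + 39)*2 + 30 = 36*2 + 30 = 72 + 30 = 102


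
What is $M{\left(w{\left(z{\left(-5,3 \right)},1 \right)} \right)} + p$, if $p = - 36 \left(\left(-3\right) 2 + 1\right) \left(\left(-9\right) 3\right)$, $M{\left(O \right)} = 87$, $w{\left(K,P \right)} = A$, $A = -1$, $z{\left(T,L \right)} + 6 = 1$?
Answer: $-4773$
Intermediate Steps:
$z{\left(T,L \right)} = -5$ ($z{\left(T,L \right)} = -6 + 1 = -5$)
$w{\left(K,P \right)} = -1$
$p = -4860$ ($p = - 36 \left(-6 + 1\right) \left(-27\right) = \left(-36\right) \left(-5\right) \left(-27\right) = 180 \left(-27\right) = -4860$)
$M{\left(w{\left(z{\left(-5,3 \right)},1 \right)} \right)} + p = 87 - 4860 = -4773$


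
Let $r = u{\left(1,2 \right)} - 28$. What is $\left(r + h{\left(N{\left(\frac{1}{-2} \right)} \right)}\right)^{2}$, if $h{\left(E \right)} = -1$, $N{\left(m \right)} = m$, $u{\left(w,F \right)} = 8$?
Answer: $441$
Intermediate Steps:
$r = -20$ ($r = 8 - 28 = -20$)
$\left(r + h{\left(N{\left(\frac{1}{-2} \right)} \right)}\right)^{2} = \left(-20 - 1\right)^{2} = \left(-21\right)^{2} = 441$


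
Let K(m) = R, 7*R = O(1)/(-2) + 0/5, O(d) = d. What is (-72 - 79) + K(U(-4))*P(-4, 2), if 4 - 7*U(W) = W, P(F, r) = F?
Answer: -1055/7 ≈ -150.71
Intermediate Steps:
R = -1/14 (R = (1/(-2) + 0/5)/7 = (1*(-½) + 0*(⅕))/7 = (-½ + 0)/7 = (⅐)*(-½) = -1/14 ≈ -0.071429)
U(W) = 4/7 - W/7
K(m) = -1/14
(-72 - 79) + K(U(-4))*P(-4, 2) = (-72 - 79) - 1/14*(-4) = -151 + 2/7 = -1055/7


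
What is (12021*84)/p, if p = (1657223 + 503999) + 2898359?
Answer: 336588/1686527 ≈ 0.19957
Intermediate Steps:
p = 5059581 (p = 2161222 + 2898359 = 5059581)
(12021*84)/p = (12021*84)/5059581 = 1009764*(1/5059581) = 336588/1686527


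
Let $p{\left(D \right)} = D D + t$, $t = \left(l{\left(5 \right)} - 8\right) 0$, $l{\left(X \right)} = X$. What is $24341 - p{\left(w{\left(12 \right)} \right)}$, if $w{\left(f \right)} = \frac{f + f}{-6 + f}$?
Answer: $24325$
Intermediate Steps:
$t = 0$ ($t = \left(5 - 8\right) 0 = \left(-3\right) 0 = 0$)
$w{\left(f \right)} = \frac{2 f}{-6 + f}$
$p{\left(D \right)} = D^{2}$ ($p{\left(D \right)} = D D + 0 = D^{2} + 0 = D^{2}$)
$24341 - p{\left(w{\left(12 \right)} \right)} = 24341 - \left(2 \cdot 12 \frac{1}{-6 + 12}\right)^{2} = 24341 - \left(2 \cdot 12 \cdot \frac{1}{6}\right)^{2} = 24341 - 4^{2} = 24341 - 16 = 24325$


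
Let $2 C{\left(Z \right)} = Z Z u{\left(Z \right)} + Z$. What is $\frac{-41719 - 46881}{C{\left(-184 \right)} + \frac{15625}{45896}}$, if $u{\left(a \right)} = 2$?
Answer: $- \frac{4066385600}{1549648169} \approx -2.6241$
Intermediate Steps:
$C{\left(Z \right)} = Z^{2} + \frac{Z}{2}$ ($C{\left(Z \right)} = \frac{Z Z 2 + Z}{2} = \frac{Z^{2} \cdot 2 + Z}{2} = \frac{2 Z^{2} + Z}{2} = \frac{Z + 2 Z^{2}}{2} = Z^{2} + \frac{Z}{2}$)
$\frac{-41719 - 46881}{C{\left(-184 \right)} + \frac{15625}{45896}} = \frac{-41719 - 46881}{- 184 \left(\frac{1}{2} - 184\right) + \frac{15625}{45896}} = - \frac{88600}{\left(-184\right) \left(- \frac{367}{2}\right) + 15625 \cdot \frac{1}{45896}} = - \frac{88600}{33764 + \frac{15625}{45896}} = - \frac{88600}{\frac{1549648169}{45896}} = \left(-88600\right) \frac{45896}{1549648169} = - \frac{4066385600}{1549648169}$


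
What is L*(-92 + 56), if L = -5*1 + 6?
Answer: -36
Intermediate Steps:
L = 1 (L = -5 + 6 = 1)
L*(-92 + 56) = 1*(-92 + 56) = 1*(-36) = -36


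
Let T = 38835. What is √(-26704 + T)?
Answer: √12131 ≈ 110.14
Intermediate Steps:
√(-26704 + T) = √(-26704 + 38835) = √12131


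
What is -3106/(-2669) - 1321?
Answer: -3522643/2669 ≈ -1319.8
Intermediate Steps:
-3106/(-2669) - 1321 = -3106*(-1/2669) - 1321 = 3106/2669 - 1321 = -3522643/2669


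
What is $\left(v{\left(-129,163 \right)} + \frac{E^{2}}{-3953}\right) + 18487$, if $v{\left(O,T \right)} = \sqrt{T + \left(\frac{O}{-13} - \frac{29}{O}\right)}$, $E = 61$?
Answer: $\frac{73075390}{3953} + \frac{\sqrt{486948813}}{1677} \approx 18499.0$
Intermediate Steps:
$v{\left(O,T \right)} = \sqrt{T - \frac{29}{O} - \frac{O}{13}}$ ($v{\left(O,T \right)} = \sqrt{T + \left(O \left(- \frac{1}{13}\right) - \frac{29}{O}\right)} = \sqrt{T - \left(\frac{29}{O} + \frac{O}{13}\right)} = \sqrt{T - \frac{29}{O} - \frac{O}{13}}$)
$\left(v{\left(-129,163 \right)} + \frac{E^{2}}{-3953}\right) + 18487 = \left(\frac{\sqrt{- \frac{4901}{-129} - -1677 + 169 \cdot 163}}{13} + \frac{61^{2}}{-3953}\right) + 18487 = \left(\frac{\sqrt{\left(-4901\right) \left(- \frac{1}{129}\right) + 1677 + 27547}}{13} + 3721 \left(- \frac{1}{3953}\right)\right) + 18487 = \left(\frac{\sqrt{\frac{4901}{129} + 1677 + 27547}}{13} - \frac{3721}{3953}\right) + 18487 = \left(\frac{\sqrt{\frac{3774797}{129}}}{13} - \frac{3721}{3953}\right) + 18487 = \left(\frac{\frac{1}{129} \sqrt{486948813}}{13} - \frac{3721}{3953}\right) + 18487 = \left(\frac{\sqrt{486948813}}{1677} - \frac{3721}{3953}\right) + 18487 = \left(- \frac{3721}{3953} + \frac{\sqrt{486948813}}{1677}\right) + 18487 = \frac{73075390}{3953} + \frac{\sqrt{486948813}}{1677}$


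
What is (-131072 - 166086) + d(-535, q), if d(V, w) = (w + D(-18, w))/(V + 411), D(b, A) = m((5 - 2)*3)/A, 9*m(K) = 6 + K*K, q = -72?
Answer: -7959064291/26784 ≈ -2.9716e+5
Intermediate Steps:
m(K) = ⅔ + K²/9 (m(K) = (6 + K*K)/9 = (6 + K²)/9 = ⅔ + K²/9)
D(b, A) = 29/(3*A) (D(b, A) = (⅔ + ((5 - 2)*3)²/9)/A = (⅔ + (3*3)²/9)/A = (⅔ + (⅑)*9²)/A = (⅔ + (⅑)*81)/A = (⅔ + 9)/A = 29/(3*A))
d(V, w) = (w + 29/(3*w))/(411 + V) (d(V, w) = (w + 29/(3*w))/(V + 411) = (w + 29/(3*w))/(411 + V))
(-131072 - 166086) + d(-535, q) = (-131072 - 166086) + (29/3 + (-72)²)/((-72)*(411 - 535)) = -297158 - 1/72*(29/3 + 5184)/(-124) = -297158 - 1/72*(-1/124)*15581/3 = -297158 + 15581/26784 = -7959064291/26784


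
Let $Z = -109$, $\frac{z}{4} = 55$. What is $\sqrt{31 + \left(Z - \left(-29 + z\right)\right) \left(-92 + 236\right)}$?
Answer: $7 i \sqrt{881} \approx 207.77 i$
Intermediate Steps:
$z = 220$ ($z = 4 \cdot 55 = 220$)
$\sqrt{31 + \left(Z - \left(-29 + z\right)\right) \left(-92 + 236\right)} = \sqrt{31 + \left(-109 + \left(29 - 220\right)\right) \left(-92 + 236\right)} = \sqrt{31 + \left(-109 + \left(29 - 220\right)\right) 144} = \sqrt{31 + \left(-109 - 191\right) 144} = \sqrt{31 - 43200} = \sqrt{-43169} = 7 i \sqrt{881}$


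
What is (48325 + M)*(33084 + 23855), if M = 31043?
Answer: 4519134552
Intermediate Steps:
(48325 + M)*(33084 + 23855) = (48325 + 31043)*(33084 + 23855) = 79368*56939 = 4519134552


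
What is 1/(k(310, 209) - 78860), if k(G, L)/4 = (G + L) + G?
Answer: -1/75544 ≈ -1.3237e-5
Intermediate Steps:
k(G, L) = 4*L + 8*G (k(G, L) = 4*((G + L) + G) = 4*(L + 2*G) = 4*L + 8*G)
1/(k(310, 209) - 78860) = 1/((4*209 + 8*310) - 78860) = 1/((836 + 2480) - 78860) = 1/(3316 - 78860) = 1/(-75544) = -1/75544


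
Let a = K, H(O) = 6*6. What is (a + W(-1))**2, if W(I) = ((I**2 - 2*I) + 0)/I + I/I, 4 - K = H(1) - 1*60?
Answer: 676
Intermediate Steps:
H(O) = 36
K = 28 (K = 4 - (36 - 1*60) = 4 - (36 - 60) = 4 - 1*(-24) = 4 + 24 = 28)
a = 28
W(I) = 1 + (I**2 - 2*I)/I (W(I) = (I**2 - 2*I)/I + 1 = 1 + (I**2 - 2*I)/I)
(a + W(-1))**2 = (28 + (-1 - 1))**2 = (28 - 2)**2 = 26**2 = 676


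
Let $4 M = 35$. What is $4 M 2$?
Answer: $70$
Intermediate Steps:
$M = \frac{35}{4}$ ($M = \frac{1}{4} \cdot 35 = \frac{35}{4} \approx 8.75$)
$4 M 2 = 4 \cdot \frac{35}{4} \cdot 2 = 35 \cdot 2 = 70$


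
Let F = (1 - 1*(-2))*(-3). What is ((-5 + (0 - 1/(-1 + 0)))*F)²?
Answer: 1296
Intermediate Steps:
F = -9 (F = (1 + 2)*(-3) = 3*(-3) = -9)
((-5 + (0 - 1/(-1 + 0)))*F)² = ((-5 + (0 - 1/(-1 + 0)))*(-9))² = ((-5 + (0 - 1/(-1)))*(-9))² = ((-5 + (0 - 1*(-1)))*(-9))² = ((-5 + (0 + 1))*(-9))² = ((-5 + 1)*(-9))² = (-4*(-9))² = 36² = 1296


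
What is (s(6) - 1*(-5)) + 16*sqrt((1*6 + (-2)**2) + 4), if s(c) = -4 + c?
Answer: 7 + 16*sqrt(14) ≈ 66.866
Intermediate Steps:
(s(6) - 1*(-5)) + 16*sqrt((1*6 + (-2)**2) + 4) = ((-4 + 6) - 1*(-5)) + 16*sqrt((1*6 + (-2)**2) + 4) = (2 + 5) + 16*sqrt((6 + 4) + 4) = 7 + 16*sqrt(10 + 4) = 7 + 16*sqrt(14)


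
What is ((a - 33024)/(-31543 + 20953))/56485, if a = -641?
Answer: 6733/119635230 ≈ 5.6279e-5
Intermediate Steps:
((a - 33024)/(-31543 + 20953))/56485 = ((-641 - 33024)/(-31543 + 20953))/56485 = -33665/(-10590)*(1/56485) = -33665*(-1/10590)*(1/56485) = (6733/2118)*(1/56485) = 6733/119635230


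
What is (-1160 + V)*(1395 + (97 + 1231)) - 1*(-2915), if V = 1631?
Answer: 1285448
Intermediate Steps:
(-1160 + V)*(1395 + (97 + 1231)) - 1*(-2915) = (-1160 + 1631)*(1395 + (97 + 1231)) - 1*(-2915) = 471*(1395 + 1328) + 2915 = 471*2723 + 2915 = 1282533 + 2915 = 1285448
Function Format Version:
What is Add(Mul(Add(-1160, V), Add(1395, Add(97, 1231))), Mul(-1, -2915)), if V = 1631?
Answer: 1285448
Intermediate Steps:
Add(Mul(Add(-1160, V), Add(1395, Add(97, 1231))), Mul(-1, -2915)) = Add(Mul(Add(-1160, 1631), Add(1395, Add(97, 1231))), Mul(-1, -2915)) = Add(Mul(471, Add(1395, 1328)), 2915) = Add(Mul(471, 2723), 2915) = Add(1282533, 2915) = 1285448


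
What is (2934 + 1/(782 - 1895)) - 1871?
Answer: 1183118/1113 ≈ 1063.0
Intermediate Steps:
(2934 + 1/(782 - 1895)) - 1871 = (2934 + 1/(-1113)) - 1871 = (2934 - 1/1113) - 1871 = 3265541/1113 - 1871 = 1183118/1113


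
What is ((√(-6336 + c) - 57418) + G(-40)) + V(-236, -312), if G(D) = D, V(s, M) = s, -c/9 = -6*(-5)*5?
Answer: -57694 + 3*I*√854 ≈ -57694.0 + 87.67*I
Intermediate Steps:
c = -1350 (c = -9*(-6*(-5))*5 = -270*5 = -9*150 = -1350)
((√(-6336 + c) - 57418) + G(-40)) + V(-236, -312) = ((√(-6336 - 1350) - 57418) - 40) - 236 = ((√(-7686) - 57418) - 40) - 236 = ((3*I*√854 - 57418) - 40) - 236 = ((-57418 + 3*I*√854) - 40) - 236 = (-57458 + 3*I*√854) - 236 = -57694 + 3*I*√854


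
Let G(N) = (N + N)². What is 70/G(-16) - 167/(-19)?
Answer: 86169/9728 ≈ 8.8578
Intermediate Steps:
G(N) = 4*N² (G(N) = (2*N)² = 4*N²)
70/G(-16) - 167/(-19) = 70/((4*(-16)²)) - 167/(-19) = 70/((4*256)) - 167*(-1/19) = 70/1024 + 167/19 = 70*(1/1024) + 167/19 = 35/512 + 167/19 = 86169/9728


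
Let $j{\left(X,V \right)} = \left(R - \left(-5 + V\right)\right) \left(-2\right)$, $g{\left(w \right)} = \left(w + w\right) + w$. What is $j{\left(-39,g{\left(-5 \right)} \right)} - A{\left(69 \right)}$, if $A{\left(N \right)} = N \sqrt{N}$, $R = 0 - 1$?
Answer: $-38 - 69 \sqrt{69} \approx -611.16$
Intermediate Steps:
$g{\left(w \right)} = 3 w$ ($g{\left(w \right)} = 2 w + w = 3 w$)
$R = -1$ ($R = 0 - 1 = -1$)
$j{\left(X,V \right)} = -8 + 2 V$ ($j{\left(X,V \right)} = \left(-1 - \left(-5 + V\right)\right) \left(-2\right) = \left(4 - V\right) \left(-2\right) = -8 + 2 V$)
$A{\left(N \right)} = N^{\frac{3}{2}}$
$j{\left(-39,g{\left(-5 \right)} \right)} - A{\left(69 \right)} = \left(-8 + 2 \cdot 3 \left(-5\right)\right) - 69^{\frac{3}{2}} = \left(-8 + 2 \left(-15\right)\right) - 69 \sqrt{69} = \left(-8 - 30\right) - 69 \sqrt{69} = -38 - 69 \sqrt{69}$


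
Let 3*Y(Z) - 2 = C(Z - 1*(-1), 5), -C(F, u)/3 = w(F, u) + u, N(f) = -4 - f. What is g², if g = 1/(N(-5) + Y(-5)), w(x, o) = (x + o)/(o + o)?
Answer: 900/10609 ≈ 0.084834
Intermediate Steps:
w(x, o) = (o + x)/(2*o) (w(x, o) = (o + x)/((2*o)) = (o + x)*(1/(2*o)) = (o + x)/(2*o))
C(F, u) = -3*u - 3*(F + u)/(2*u) (C(F, u) = -3*((u + F)/(2*u) + u) = -3*((F + u)/(2*u) + u) = -3*(u + (F + u)/(2*u)) = -3*u - 3*(F + u)/(2*u))
Y(Z) = -74/15 - Z/10 (Y(Z) = ⅔ + (-3/2 - 3*5 - 3/2*(Z - 1*(-1))/5)/3 = ⅔ + (-3/2 - 15 - 3/2*(Z + 1)*⅕)/3 = ⅔ + (-3/2 - 15 - 3/2*(1 + Z)*⅕)/3 = ⅔ + (-3/2 - 15 + (-3/10 - 3*Z/10))/3 = ⅔ + (-84/5 - 3*Z/10)/3 = ⅔ + (-28/5 - Z/10) = -74/15 - Z/10)
g = -30/103 (g = 1/((-4 - 1*(-5)) + (-74/15 - ⅒*(-5))) = 1/((-4 + 5) + (-74/15 + ½)) = 1/(1 - 133/30) = 1/(-103/30) = -30/103 ≈ -0.29126)
g² = (-30/103)² = 900/10609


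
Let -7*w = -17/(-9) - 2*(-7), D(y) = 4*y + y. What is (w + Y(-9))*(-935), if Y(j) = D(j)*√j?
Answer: 133705/63 + 126225*I ≈ 2122.3 + 1.2623e+5*I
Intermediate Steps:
D(y) = 5*y
w = -143/63 (w = -(-17/(-9) - 2*(-7))/7 = -(-17*(-⅑) + 14)/7 = -(17/9 + 14)/7 = -⅐*143/9 = -143/63 ≈ -2.2698)
Y(j) = 5*j^(3/2) (Y(j) = (5*j)*√j = 5*j^(3/2))
(w + Y(-9))*(-935) = (-143/63 + 5*(-9)^(3/2))*(-935) = (-143/63 + 5*(-27*I))*(-935) = (-143/63 - 135*I)*(-935) = 133705/63 + 126225*I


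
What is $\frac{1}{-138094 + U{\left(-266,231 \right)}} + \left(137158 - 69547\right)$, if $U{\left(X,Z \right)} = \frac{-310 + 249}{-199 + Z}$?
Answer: $\frac{298777674127}{4419069} \approx 67611.0$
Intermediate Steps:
$U{\left(X,Z \right)} = - \frac{61}{-199 + Z}$
$\frac{1}{-138094 + U{\left(-266,231 \right)}} + \left(137158 - 69547\right) = \frac{1}{-138094 - \frac{61}{-199 + 231}} + \left(137158 - 69547\right) = \frac{1}{-138094 - \frac{61}{32}} + \left(137158 - 69547\right) = \frac{1}{-138094 - \frac{61}{32}} + 67611 = \frac{1}{- \frac{4419069}{32}} + 67611 = - \frac{32}{4419069} + 67611 = \frac{298777674127}{4419069}$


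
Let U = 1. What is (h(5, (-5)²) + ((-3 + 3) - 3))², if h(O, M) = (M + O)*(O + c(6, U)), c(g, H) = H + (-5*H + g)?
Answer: 42849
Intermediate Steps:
c(g, H) = g - 4*H (c(g, H) = H + (g - 5*H) = g - 4*H)
h(O, M) = (2 + O)*(M + O) (h(O, M) = (M + O)*(O + (6 - 4*1)) = (M + O)*(O + (6 - 4)) = (M + O)*(O + 2) = (M + O)*(2 + O) = (2 + O)*(M + O))
(h(5, (-5)²) + ((-3 + 3) - 3))² = ((5² + 2*(-5)² + 2*5 + (-5)²*5) + ((-3 + 3) - 3))² = ((25 + 2*25 + 10 + 25*5) + (0 - 3))² = ((25 + 50 + 10 + 125) - 3)² = (210 - 3)² = 207² = 42849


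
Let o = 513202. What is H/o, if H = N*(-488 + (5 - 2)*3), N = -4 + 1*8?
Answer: -958/256601 ≈ -0.0037334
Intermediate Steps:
N = 4 (N = -4 + 8 = 4)
H = -1916 (H = 4*(-488 + (5 - 2)*3) = 4*(-488 + 3*3) = 4*(-488 + 9) = 4*(-479) = -1916)
H/o = -1916/513202 = -1916*1/513202 = -958/256601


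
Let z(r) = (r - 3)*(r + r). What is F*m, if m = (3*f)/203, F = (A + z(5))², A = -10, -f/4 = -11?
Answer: 13200/203 ≈ 65.025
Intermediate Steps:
f = 44 (f = -4*(-11) = 44)
z(r) = 2*r*(-3 + r) (z(r) = (-3 + r)*(2*r) = 2*r*(-3 + r))
F = 100 (F = (-10 + 2*5*(-3 + 5))² = (-10 + 2*5*2)² = (-10 + 20)² = 10² = 100)
m = 132/203 (m = (3*44)/203 = 132*(1/203) = 132/203 ≈ 0.65025)
F*m = 100*(132/203) = 13200/203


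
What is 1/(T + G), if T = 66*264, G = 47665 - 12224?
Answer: 1/52865 ≈ 1.8916e-5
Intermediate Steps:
G = 35441
T = 17424
1/(T + G) = 1/(17424 + 35441) = 1/52865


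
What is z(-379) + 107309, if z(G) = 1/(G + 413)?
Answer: 3648507/34 ≈ 1.0731e+5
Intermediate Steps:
z(G) = 1/(413 + G)
z(-379) + 107309 = 1/(413 - 379) + 107309 = 1/34 + 107309 = 3648507/34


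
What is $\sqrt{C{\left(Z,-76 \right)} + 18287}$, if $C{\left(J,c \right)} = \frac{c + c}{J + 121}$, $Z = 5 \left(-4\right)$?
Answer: $\frac{\sqrt{186530335}}{101} \approx 135.22$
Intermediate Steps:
$Z = -20$
$C{\left(J,c \right)} = \frac{2 c}{121 + J}$
$\sqrt{C{\left(Z,-76 \right)} + 18287} = \sqrt{2 \left(-76\right) \frac{1}{121 - 20} + 18287} = \sqrt{2 \left(-76\right) \frac{1}{101} + 18287} = \sqrt{- \frac{152}{101} + 18287} = \sqrt{\frac{1846835}{101}} = \frac{\sqrt{186530335}}{101}$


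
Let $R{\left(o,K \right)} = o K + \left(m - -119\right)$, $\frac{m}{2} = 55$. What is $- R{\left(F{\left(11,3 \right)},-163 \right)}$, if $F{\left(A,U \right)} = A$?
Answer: $1564$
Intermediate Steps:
$m = 110$ ($m = 2 \cdot 55 = 110$)
$R{\left(o,K \right)} = 229 + K o$ ($R{\left(o,K \right)} = o K + \left(110 - -119\right) = K o + \left(110 + 119\right) = K o + 229 = 229 + K o$)
$- R{\left(F{\left(11,3 \right)},-163 \right)} = - (229 - 1793) = \left(-1\right) \left(-1564\right) = 1564$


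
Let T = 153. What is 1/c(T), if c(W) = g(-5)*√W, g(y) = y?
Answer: -√17/255 ≈ -0.016169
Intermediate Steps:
c(W) = -5*√W
1/c(T) = 1/(-15*√17) = -√17/255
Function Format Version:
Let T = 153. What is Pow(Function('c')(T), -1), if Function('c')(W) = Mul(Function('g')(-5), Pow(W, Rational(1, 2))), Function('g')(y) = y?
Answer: Mul(Rational(-1, 255), Pow(17, Rational(1, 2))) ≈ -0.016169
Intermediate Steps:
Function('c')(W) = Mul(-5, Pow(W, Rational(1, 2)))
Pow(Function('c')(T), -1) = Pow(Mul(-5, Pow(153, Rational(1, 2))), -1) = Pow(Mul(-5, Mul(3, Pow(17, Rational(1, 2)))), -1) = Pow(Mul(-15, Pow(17, Rational(1, 2))), -1) = Mul(Rational(-1, 255), Pow(17, Rational(1, 2)))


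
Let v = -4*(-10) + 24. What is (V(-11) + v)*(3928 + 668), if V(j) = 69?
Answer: 611268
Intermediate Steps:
v = 64 (v = 40 + 24 = 64)
(V(-11) + v)*(3928 + 668) = (69 + 64)*(3928 + 668) = 133*4596 = 611268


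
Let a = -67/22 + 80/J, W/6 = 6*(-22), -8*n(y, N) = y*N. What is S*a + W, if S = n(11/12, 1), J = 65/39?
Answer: -153053/192 ≈ -797.15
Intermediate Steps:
J = 5/3 (J = 65*(1/39) = 5/3 ≈ 1.6667)
n(y, N) = -N*y/8 (n(y, N) = -y*N/8 = -N*y/8)
W = -792 (W = 6*(6*(-22)) = 6*(-132) = -792)
S = -11/96 (S = -⅛*1*11/12 = -11/96 ≈ -0.11458)
a = 989/22 (a = -67/22 + 80/(5/3) = -67*1/22 + 80*(⅗) = -67/22 + 48 = 989/22 ≈ 44.955)
S*a + W = -11/96*989/22 - 792 = -989/192 - 792 = -153053/192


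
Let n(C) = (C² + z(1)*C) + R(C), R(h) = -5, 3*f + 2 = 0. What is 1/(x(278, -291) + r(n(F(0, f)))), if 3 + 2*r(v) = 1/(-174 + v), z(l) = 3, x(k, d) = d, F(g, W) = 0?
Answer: -179/52358 ≈ -0.0034188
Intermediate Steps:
f = -⅔ (f = -⅔ + (⅓)*0 = -⅔ + 0 = -⅔ ≈ -0.66667)
n(C) = -5 + C² + 3*C (n(C) = (C² + 3*C) - 5 = -5 + C² + 3*C)
r(v) = -3/2 + 1/(2*(-174 + v))
1/(x(278, -291) + r(n(F(0, f)))) = 1/(-291 + (523 - 3*(-5 + 0² + 3*0))/(2*(-174 + (-5 + 0² + 3*0)))) = 1/(-291 + (523 - 3*(-5 + 0 + 0))/(2*(-174 + (-5 + 0 + 0)))) = 1/(-291 + (523 - 3*(-5))/(2*(-174 - 5))) = 1/(-291 + (½)*(523 + 15)/(-179)) = 1/(-291 + (½)*(-1/179)*538) = 1/(-291 - 269/179) = 1/(-52358/179) = -179/52358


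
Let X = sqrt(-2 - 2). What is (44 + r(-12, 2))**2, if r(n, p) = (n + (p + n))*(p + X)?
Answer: -1936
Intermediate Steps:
X = 2*I (X = sqrt(-4) = 2*I ≈ 2.0*I)
r(n, p) = (p + 2*I)*(p + 2*n) (r(n, p) = (n + (p + n))*(p + 2*I) = (n + (n + p))*(p + 2*I) = (p + 2*n)*(p + 2*I) = (p + 2*I)*(p + 2*n))
(44 + r(-12, 2))**2 = (44 + (2**2 + 2*I*2 + 2*(-12)*2 + 4*I*(-12)))**2 = (44 + (4 + 4*I - 48 - 48*I))**2 = (44 + (-44 - 44*I))**2 = (-44*I)**2 = -1936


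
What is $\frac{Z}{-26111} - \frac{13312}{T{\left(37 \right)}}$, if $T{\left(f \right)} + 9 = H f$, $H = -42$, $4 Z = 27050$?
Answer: $\frac{674039689}{81622986} \approx 8.258$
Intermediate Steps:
$Z = \frac{13525}{2}$ ($Z = \frac{1}{4} \cdot 27050 = \frac{13525}{2} \approx 6762.5$)
$T{\left(f \right)} = -9 - 42 f$
$\frac{Z}{-26111} - \frac{13312}{T{\left(37 \right)}} = \frac{13525}{2 \left(-26111\right)} - \frac{13312}{-9 - 1554} = \frac{13525}{2} \left(- \frac{1}{26111}\right) - \frac{13312}{-9 - 1554} = - \frac{13525}{52222} - \frac{13312}{-1563} = - \frac{13525}{52222} - - \frac{13312}{1563} = - \frac{13525}{52222} + \frac{13312}{1563} = \frac{674039689}{81622986}$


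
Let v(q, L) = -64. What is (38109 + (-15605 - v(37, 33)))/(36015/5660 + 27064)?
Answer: 25546976/30643651 ≈ 0.83368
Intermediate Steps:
(38109 + (-15605 - v(37, 33)))/(36015/5660 + 27064) = (38109 + (-15605 - 1*(-64)))/(36015/5660 + 27064) = (38109 + (-15605 + 64))/(36015*(1/5660) + 27064) = (38109 - 15541)/(7203/1132 + 27064) = 22568/(30643651/1132) = 22568*(1132/30643651) = 25546976/30643651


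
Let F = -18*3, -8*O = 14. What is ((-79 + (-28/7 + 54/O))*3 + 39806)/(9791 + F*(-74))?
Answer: 276251/96509 ≈ 2.8624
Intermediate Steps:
O = -7/4 (O = -⅛*14 = -7/4 ≈ -1.7500)
F = -54
((-79 + (-28/7 + 54/O))*3 + 39806)/(9791 + F*(-74)) = ((-79 + (-28/7 + 54/(-7/4)))*3 + 39806)/(9791 - 54*(-74)) = ((-79 + (-28*⅐ + 54*(-4/7)))*3 + 39806)/(9791 + 3996) = ((-79 + (-4 - 216/7))*3 + 39806)/13787 = ((-79 - 244/7)*3 + 39806)*(1/13787) = (-797/7*3 + 39806)*(1/13787) = (-2391/7 + 39806)*(1/13787) = (276251/7)*(1/13787) = 276251/96509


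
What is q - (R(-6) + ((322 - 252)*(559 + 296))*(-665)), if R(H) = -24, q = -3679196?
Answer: 36121078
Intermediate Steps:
q - (R(-6) + ((322 - 252)*(559 + 296))*(-665)) = -3679196 - (-24 + ((322 - 252)*(559 + 296))*(-665)) = -3679196 - (-24 + (70*855)*(-665)) = -3679196 - (-24 + 59850*(-665)) = -3679196 - (-24 - 39800250) = -3679196 - 1*(-39800274) = -3679196 + 39800274 = 36121078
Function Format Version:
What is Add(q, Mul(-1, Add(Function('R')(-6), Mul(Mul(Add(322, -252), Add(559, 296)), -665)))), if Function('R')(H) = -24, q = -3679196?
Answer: 36121078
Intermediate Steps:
Add(q, Mul(-1, Add(Function('R')(-6), Mul(Mul(Add(322, -252), Add(559, 296)), -665)))) = Add(-3679196, Mul(-1, Add(-24, Mul(Mul(Add(322, -252), Add(559, 296)), -665)))) = Add(-3679196, Mul(-1, Add(-24, Mul(Mul(70, 855), -665)))) = Add(-3679196, Mul(-1, Add(-24, Mul(59850, -665)))) = Add(-3679196, Mul(-1, Add(-24, -39800250))) = Add(-3679196, Mul(-1, -39800274)) = Add(-3679196, 39800274) = 36121078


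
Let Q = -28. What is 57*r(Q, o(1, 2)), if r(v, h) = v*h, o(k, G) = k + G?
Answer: -4788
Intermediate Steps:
o(k, G) = G + k
r(v, h) = h*v
57*r(Q, o(1, 2)) = 57*((2 + 1)*(-28)) = 57*(3*(-28)) = 57*(-84) = -4788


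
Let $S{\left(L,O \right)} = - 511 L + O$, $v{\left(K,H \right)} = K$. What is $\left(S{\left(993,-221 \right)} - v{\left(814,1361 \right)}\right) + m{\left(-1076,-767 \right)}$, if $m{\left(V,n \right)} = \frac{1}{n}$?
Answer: $- \frac{389987287}{767} \approx -5.0846 \cdot 10^{5}$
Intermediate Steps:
$S{\left(L,O \right)} = O - 511 L$
$\left(S{\left(993,-221 \right)} - v{\left(814,1361 \right)}\right) + m{\left(-1076,-767 \right)} = \left(\left(-221 - 507423\right) - 814\right) + \frac{1}{-767} = \left(\left(-221 - 507423\right) - 814\right) - \frac{1}{767} = \left(-507644 - 814\right) - \frac{1}{767} = -508458 - \frac{1}{767} = - \frac{389987287}{767}$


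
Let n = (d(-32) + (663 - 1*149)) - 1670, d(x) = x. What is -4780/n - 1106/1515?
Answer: 493981/149985 ≈ 3.2935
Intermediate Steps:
n = -1188 (n = (-32 + (663 - 1*149)) - 1670 = (-32 + (663 - 149)) - 1670 = (-32 + 514) - 1670 = 482 - 1670 = -1188)
-4780/n - 1106/1515 = -4780/(-1188) - 1106/1515 = -4780*(-1/1188) - 1106*1/1515 = 1195/297 - 1106/1515 = 493981/149985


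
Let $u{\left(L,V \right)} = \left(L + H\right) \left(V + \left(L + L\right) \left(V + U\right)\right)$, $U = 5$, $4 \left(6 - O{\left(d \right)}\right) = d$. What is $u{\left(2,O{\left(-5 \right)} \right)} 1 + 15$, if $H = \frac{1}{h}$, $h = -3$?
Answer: $\frac{435}{4} \approx 108.75$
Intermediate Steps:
$O{\left(d \right)} = 6 - \frac{d}{4}$
$H = - \frac{1}{3}$ ($H = \frac{1}{-3} = - \frac{1}{3} \approx -0.33333$)
$u{\left(L,V \right)} = \left(- \frac{1}{3} + L\right) \left(V + 2 L \left(5 + V\right)\right)$ ($u{\left(L,V \right)} = \left(L - \frac{1}{3}\right) \left(V + \left(L + L\right) \left(V + 5\right)\right) = \left(- \frac{1}{3} + L\right) \left(V + 2 L \left(5 + V\right)\right)$)
$u{\left(2,O{\left(-5 \right)} \right)} 1 + 15 = \left(10 \cdot 2^{2} - \frac{20}{3} - \frac{6 - - \frac{5}{4}}{3} + 2 \left(6 - - \frac{5}{4}\right) 2^{2} + \frac{1}{3} \cdot 2 \left(6 - - \frac{5}{4}\right)\right) 1 + 15 = \left(10 \cdot 4 - \frac{20}{3} - \frac{6 + \frac{5}{4}}{3} + 2 \left(6 + \frac{5}{4}\right) 4 + \frac{1}{3} \cdot 2 \left(6 + \frac{5}{4}\right)\right) 1 + 15 = \left(40 - \frac{20}{3} - \frac{29}{12} + 2 \cdot \frac{29}{4} \cdot 4 + \frac{1}{3} \cdot 2 \cdot \frac{29}{4}\right) 1 + 15 = \left(40 - \frac{20}{3} - \frac{29}{12} + 58 + \frac{29}{6}\right) 1 + 15 = \frac{375}{4} \cdot 1 + 15 = \frac{375}{4} + 15 = \frac{435}{4}$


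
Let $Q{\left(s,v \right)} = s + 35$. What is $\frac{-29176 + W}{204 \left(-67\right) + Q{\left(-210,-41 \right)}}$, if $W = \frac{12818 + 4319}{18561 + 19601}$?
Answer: $\frac{1113397375}{528276566} \approx 2.1076$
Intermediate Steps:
$W = \frac{17137}{38162} \approx 0.44906$
$Q{\left(s,v \right)} = 35 + s$
$\frac{-29176 + W}{204 \left(-67\right) + Q{\left(-210,-41 \right)}} = \frac{-29176 + \frac{17137}{38162}}{204 \left(-67\right) + \left(35 - 210\right)} = - \frac{1113397375}{38162 \left(-13668 - 175\right)} = - \frac{1113397375}{38162 \left(-13843\right)} = \left(- \frac{1113397375}{38162}\right) \left(- \frac{1}{13843}\right) = \frac{1113397375}{528276566}$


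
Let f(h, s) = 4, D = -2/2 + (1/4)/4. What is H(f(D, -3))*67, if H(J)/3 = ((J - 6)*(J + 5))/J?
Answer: -1809/2 ≈ -904.50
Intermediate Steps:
D = -15/16 (D = -2*½ + (1*(¼))*(¼) = -1 + (¼)*(¼) = -1 + 1/16 = -15/16 ≈ -0.93750)
H(J) = 3*(-6 + J)*(5 + J)/J (H(J) = 3*(((J - 6)*(J + 5))/J) = 3*(((-6 + J)*(5 + J))/J) = 3*((-6 + J)*(5 + J)/J) = 3*(-6 + J)*(5 + J)/J)
H(f(D, -3))*67 = (-3 - 90/4 + 3*4)*67 = (-3 - 90*¼ + 12)*67 = (-3 - 45/2 + 12)*67 = -27/2*67 = -1809/2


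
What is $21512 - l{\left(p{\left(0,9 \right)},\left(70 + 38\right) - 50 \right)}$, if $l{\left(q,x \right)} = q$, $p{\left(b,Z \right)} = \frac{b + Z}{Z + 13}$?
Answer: $\frac{473255}{22} \approx 21512.0$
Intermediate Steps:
$p{\left(b,Z \right)} = \frac{Z + b}{13 + Z}$
$21512 - l{\left(p{\left(0,9 \right)},\left(70 + 38\right) - 50 \right)} = 21512 - \frac{9 + 0}{13 + 9} = 21512 - \frac{1}{22} \cdot 9 = 21512 - \frac{9}{22} = \frac{473255}{22}$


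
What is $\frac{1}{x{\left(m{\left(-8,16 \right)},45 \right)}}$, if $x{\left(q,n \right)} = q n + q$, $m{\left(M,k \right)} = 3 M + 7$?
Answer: $- \frac{1}{782} \approx -0.0012788$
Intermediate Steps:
$m{\left(M,k \right)} = 7 + 3 M$
$x{\left(q,n \right)} = q + n q$ ($x{\left(q,n \right)} = n q + q = q + n q$)
$\frac{1}{x{\left(m{\left(-8,16 \right)},45 \right)}} = \frac{1}{\left(7 + 3 \left(-8\right)\right) \left(1 + 45\right)} = \frac{1}{\left(7 - 24\right) 46} = \frac{1}{\left(-17\right) 46} = \frac{1}{-782} = - \frac{1}{782}$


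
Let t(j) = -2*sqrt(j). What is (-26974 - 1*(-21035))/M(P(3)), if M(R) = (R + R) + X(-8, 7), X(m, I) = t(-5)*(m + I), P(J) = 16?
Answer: -47512/261 + 5939*I*sqrt(5)/522 ≈ -182.04 + 25.441*I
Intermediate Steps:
X(m, I) = -2*I*sqrt(5)*(I + m) (X(m, I) = (-2*I*sqrt(5))*(m + I) = (-2*I*sqrt(5))*(I + m) = -2*I*sqrt(5)*(I + m))
M(R) = 2*R + 2*I*sqrt(5) (M(R) = (R + R) + 2*I*sqrt(5)*(-1*7 - 1*(-8)) = 2*R + 2*I*sqrt(5)*(-7 + 8) = 2*R + 2*I*sqrt(5)*1 = 2*R + 2*I*sqrt(5))
(-26974 - 1*(-21035))/M(P(3)) = (-26974 - 1*(-21035))/(2*16 + 2*I*sqrt(5)) = (-26974 + 21035)/(32 + 2*I*sqrt(5)) = -5939/(32 + 2*I*sqrt(5))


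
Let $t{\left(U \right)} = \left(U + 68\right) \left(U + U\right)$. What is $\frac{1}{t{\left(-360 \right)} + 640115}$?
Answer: $\frac{1}{850355} \approx 1.176 \cdot 10^{-6}$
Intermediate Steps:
$t{\left(U \right)} = 2 U \left(68 + U\right)$ ($t{\left(U \right)} = \left(68 + U\right) 2 U = 2 U \left(68 + U\right)$)
$\frac{1}{t{\left(-360 \right)} + 640115} = \frac{1}{2 \left(-360\right) \left(68 - 360\right) + 640115} = \frac{1}{2 \left(-360\right) \left(-292\right) + 640115} = \frac{1}{210240 + 640115} = \frac{1}{850355}$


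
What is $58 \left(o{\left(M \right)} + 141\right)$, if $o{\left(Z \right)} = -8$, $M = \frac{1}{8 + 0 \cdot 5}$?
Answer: $7714$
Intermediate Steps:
$M = \frac{1}{8}$ ($M = \frac{1}{8 + 0} = \frac{1}{8} \approx 0.125$)
$58 \left(o{\left(M \right)} + 141\right) = 58 \left(-8 + 141\right) = 58 \cdot 133 = 7714$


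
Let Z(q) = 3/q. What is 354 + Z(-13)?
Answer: 4599/13 ≈ 353.77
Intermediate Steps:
354 + Z(-13) = 354 + 3/(-13) = 354 + 3*(-1/13) = 354 - 3/13 = 4599/13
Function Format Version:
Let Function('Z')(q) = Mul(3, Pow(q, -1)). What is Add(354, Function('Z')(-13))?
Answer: Rational(4599, 13) ≈ 353.77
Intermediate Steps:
Add(354, Function('Z')(-13)) = Add(354, Mul(3, Pow(-13, -1))) = Add(354, Mul(3, Rational(-1, 13))) = Add(354, Rational(-3, 13)) = Rational(4599, 13)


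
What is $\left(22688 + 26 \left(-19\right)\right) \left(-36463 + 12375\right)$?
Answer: $-534609072$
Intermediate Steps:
$\left(22688 + 26 \left(-19\right)\right) \left(-36463 + 12375\right) = \left(22688 - 494\right) \left(-24088\right) = 22194 \left(-24088\right) = -534609072$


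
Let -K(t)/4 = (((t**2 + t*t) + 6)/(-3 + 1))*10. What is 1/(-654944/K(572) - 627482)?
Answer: -1635935/1026519847538 ≈ -1.5937e-6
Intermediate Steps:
K(t) = 120 + 40*t**2 (K(t) = -4*((t**2 + t*t) + 6)/(-3 + 1)*10 = -4*((t**2 + t**2) + 6)/(-2)*10 = -4*(-(2*t**2 + 6)/2)*10 = -4*(-(6 + 2*t**2)/2)*10 = -4*(-3 - t**2)*10 = -4*(-30 - 10*t**2) = 120 + 40*t**2)
1/(-654944/K(572) - 627482) = 1/(-654944/(120 + 40*572**2) - 627482) = 1/(-654944/(120 + 40*327184) - 627482) = 1/(-654944/(120 + 13087360) - 627482) = 1/(-654944/13087480 - 627482) = 1/(-654944*1/13087480 - 627482) = 1/(-81868/1635935 - 627482) = 1/(-1026519847538/1635935) = -1635935/1026519847538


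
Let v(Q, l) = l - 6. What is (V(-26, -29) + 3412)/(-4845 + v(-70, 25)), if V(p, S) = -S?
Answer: -3441/4826 ≈ -0.71301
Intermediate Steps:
v(Q, l) = -6 + l
(V(-26, -29) + 3412)/(-4845 + v(-70, 25)) = (-1*(-29) + 3412)/(-4845 + (-6 + 25)) = (29 + 3412)/(-4845 + 19) = 3441/(-4826) = 3441*(-1/4826) = -3441/4826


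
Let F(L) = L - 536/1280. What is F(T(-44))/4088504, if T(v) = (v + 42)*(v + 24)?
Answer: 6333/654160640 ≈ 9.6811e-6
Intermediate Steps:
T(v) = (24 + v)*(42 + v) (T(v) = (42 + v)*(24 + v) = (24 + v)*(42 + v))
F(L) = -67/160 + L (F(L) = L - 536/1280 = L - 1*67/160 = L - 67/160 = -67/160 + L)
F(T(-44))/4088504 = (-67/160 + (1008 + (-44)² + 66*(-44)))/4088504 = (-67/160 + (1008 + 1936 - 2904))*(1/4088504) = (-67/160 + 40)*(1/4088504) = (6333/160)*(1/4088504) = 6333/654160640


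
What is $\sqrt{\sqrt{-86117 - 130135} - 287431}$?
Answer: $\sqrt{-287431 + 6 i \sqrt{6007}} \approx 0.434 + 536.13 i$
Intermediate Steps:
$\sqrt{\sqrt{-86117 - 130135} - 287431} = \sqrt{\sqrt{-216252} - 287431} = \sqrt{6 i \sqrt{6007} - 287431} = \sqrt{-287431 + 6 i \sqrt{6007}}$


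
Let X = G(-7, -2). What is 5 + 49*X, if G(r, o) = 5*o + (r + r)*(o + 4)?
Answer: -1857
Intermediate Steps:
G(r, o) = 5*o + 2*r*(4 + o) (G(r, o) = 5*o + (2*r)*(4 + o) = 5*o + 2*r*(4 + o))
X = -38 (X = 5*(-2) + 8*(-7) + 2*(-2)*(-7) = -10 - 56 + 28 = -38)
5 + 49*X = 5 + 49*(-38) = 5 - 1862 = -1857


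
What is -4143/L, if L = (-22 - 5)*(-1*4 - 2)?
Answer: -1381/54 ≈ -25.574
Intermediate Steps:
L = 162 (L = -27*(-4 - 2) = -27*(-6) = 162)
-4143/L = -4143/162 = -4143*1/162 = -1381/54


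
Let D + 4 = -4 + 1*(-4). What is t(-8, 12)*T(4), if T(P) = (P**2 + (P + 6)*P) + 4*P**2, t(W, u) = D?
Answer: -1440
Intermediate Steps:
D = -12 (D = -4 + (-4 + 1*(-4)) = -4 + (-4 - 4) = -4 - 8 = -12)
t(W, u) = -12
T(P) = 5*P**2 + P*(6 + P) (T(P) = (P**2 + (6 + P)*P) + 4*P**2 = (P**2 + P*(6 + P)) + 4*P**2 = 5*P**2 + P*(6 + P))
t(-8, 12)*T(4) = -72*4*(1 + 4) = -72*4*5 = -12*120 = -1440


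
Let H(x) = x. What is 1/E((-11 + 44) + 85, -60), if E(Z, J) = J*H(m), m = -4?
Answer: 1/240 ≈ 0.0041667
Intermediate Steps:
E(Z, J) = -4*J (E(Z, J) = J*(-4) = -4*J)
1/E((-11 + 44) + 85, -60) = 1/(-4*(-60)) = 1/240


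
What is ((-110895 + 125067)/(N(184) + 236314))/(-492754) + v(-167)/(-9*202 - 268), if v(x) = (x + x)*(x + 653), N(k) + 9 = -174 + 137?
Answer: 787420209782189/10119012346758 ≈ 77.816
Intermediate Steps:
N(k) = -46 (N(k) = -9 + (-174 + 137) = -9 - 37 = -46)
v(x) = 2*x*(653 + x) (v(x) = (2*x)*(653 + x) = 2*x*(653 + x))
((-110895 + 125067)/(N(184) + 236314))/(-492754) + v(-167)/(-9*202 - 268) = ((-110895 + 125067)/(-46 + 236314))/(-492754) + (2*(-167)*(653 - 167))/(-9*202 - 268) = (14172/236268)*(-1/492754) + (2*(-167)*486)/(-1818 - 268) = (14172*(1/236268))*(-1/492754) - 162324/(-2086) = (1181/19689)*(-1/492754) - 162324*(-1/2086) = -1181/9701833506 + 81162/1043 = 787420209782189/10119012346758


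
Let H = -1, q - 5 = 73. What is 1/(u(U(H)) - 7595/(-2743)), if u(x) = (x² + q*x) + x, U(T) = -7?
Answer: -2743/1374877 ≈ -0.0019951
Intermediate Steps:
q = 78 (q = 5 + 73 = 78)
u(x) = x² + 79*x (u(x) = (x² + 78*x) + x = x² + 79*x)
1/(u(U(H)) - 7595/(-2743)) = 1/(-7*(79 - 7) - 7595/(-2743)) = 1/(-7*72 - 7595*(-1/2743)) = 1/(-504 + 7595/2743) = 1/(-1374877/2743) = -2743/1374877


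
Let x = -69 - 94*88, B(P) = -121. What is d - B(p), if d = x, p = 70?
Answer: -8220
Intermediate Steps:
x = -8341 (x = -69 - 8272 = -8341)
d = -8341
d - B(p) = -8341 - 1*(-121) = -8341 + 121 = -8220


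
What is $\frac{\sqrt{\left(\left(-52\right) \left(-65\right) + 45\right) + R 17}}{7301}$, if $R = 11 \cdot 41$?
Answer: $\frac{2 \sqrt{2773}}{7301} \approx 0.014425$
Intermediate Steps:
$R = 451$
$\frac{\sqrt{\left(\left(-52\right) \left(-65\right) + 45\right) + R 17}}{7301} = \frac{\sqrt{\left(\left(-52\right) \left(-65\right) + 45\right) + 451 \cdot 17}}{7301} = \sqrt{\left(3380 + 45\right) + 7667} \cdot \frac{1}{7301} = \sqrt{3425 + 7667} \cdot \frac{1}{7301} = \sqrt{11092} \cdot \frac{1}{7301} = 2 \sqrt{2773} \cdot \frac{1}{7301} = \frac{2 \sqrt{2773}}{7301}$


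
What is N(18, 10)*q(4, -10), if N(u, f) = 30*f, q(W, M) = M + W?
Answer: -1800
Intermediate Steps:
N(18, 10)*q(4, -10) = (30*10)*(-10 + 4) = 300*(-6) = -1800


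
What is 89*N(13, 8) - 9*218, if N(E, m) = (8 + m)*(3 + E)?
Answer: 20822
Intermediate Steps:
N(E, m) = (3 + E)*(8 + m)
89*N(13, 8) - 9*218 = 89*(24 + 3*8 + 8*13 + 13*8) - 9*218 = 89*(24 + 24 + 104 + 104) - 1*1962 = 89*256 - 1962 = 22784 - 1962 = 20822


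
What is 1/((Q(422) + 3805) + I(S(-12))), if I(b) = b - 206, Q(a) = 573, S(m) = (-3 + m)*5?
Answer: 1/4097 ≈ 0.00024408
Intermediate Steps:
S(m) = -15 + 5*m
I(b) = -206 + b
1/((Q(422) + 3805) + I(S(-12))) = 1/((573 + 3805) + (-206 + (-15 + 5*(-12)))) = 1/(4378 + (-206 + (-15 - 60))) = 1/(4378 + (-206 - 75)) = 1/(4378 - 281) = 1/4097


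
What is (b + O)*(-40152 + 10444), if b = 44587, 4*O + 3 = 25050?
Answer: -1510614665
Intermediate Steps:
O = 25047/4 (O = -¾ + (¼)*25050 = -¾ + 12525/2 = 25047/4 ≈ 6261.8)
(b + O)*(-40152 + 10444) = (44587 + 25047/4)*(-40152 + 10444) = (203395/4)*(-29708) = -1510614665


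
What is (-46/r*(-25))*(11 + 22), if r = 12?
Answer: 6325/2 ≈ 3162.5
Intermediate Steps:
(-46/r*(-25))*(11 + 22) = (-46/12*(-25))*(11 + 22) = (-46*1/12*(-25))*33 = -23/6*(-25)*33 = (575/6)*33 = 6325/2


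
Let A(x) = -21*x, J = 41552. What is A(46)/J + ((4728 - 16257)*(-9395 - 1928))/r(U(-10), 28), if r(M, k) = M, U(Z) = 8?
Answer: 12107850897/742 ≈ 1.6318e+7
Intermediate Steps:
A(x) = -21*x
A(46)/J + ((4728 - 16257)*(-9395 - 1928))/r(U(-10), 28) = -21*46/41552 + ((4728 - 16257)*(-9395 - 1928))/8 = -966*1/41552 - 11529*(-11323)*(⅛) = -69/2968 + 130542867*(⅛) = -69/2968 + 130542867/8 = 12107850897/742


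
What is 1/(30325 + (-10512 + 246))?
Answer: 1/20059 ≈ 4.9853e-5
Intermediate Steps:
1/(30325 + (-10512 + 246)) = 1/(30325 - 10266) = 1/20059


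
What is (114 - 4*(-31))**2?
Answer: 56644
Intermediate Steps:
(114 - 4*(-31))**2 = (114 + 124)**2 = 238**2 = 56644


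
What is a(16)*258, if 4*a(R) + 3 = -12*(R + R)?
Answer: -49923/2 ≈ -24962.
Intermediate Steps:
a(R) = -3/4 - 6*R (a(R) = -3/4 + (-12*(R + R))/4 = -3/4 + (-24*R)/4 = -3/4 - 6*R)
a(16)*258 = (-3/4 - 6*16)*258 = (-3/4 - 96)*258 = -387/4*258 = -49923/2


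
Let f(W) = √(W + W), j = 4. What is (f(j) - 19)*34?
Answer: -646 + 68*√2 ≈ -549.83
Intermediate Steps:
f(W) = √2*√W (f(W) = √(2*W) = √2*√W)
(f(j) - 19)*34 = (√2*√4 - 19)*34 = (√2*2 - 19)*34 = (2*√2 - 19)*34 = (-19 + 2*√2)*34 = -646 + 68*√2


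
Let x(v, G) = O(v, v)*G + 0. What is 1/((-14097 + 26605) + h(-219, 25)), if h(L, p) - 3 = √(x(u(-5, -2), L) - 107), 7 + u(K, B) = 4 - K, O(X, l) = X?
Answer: 12511/156525666 - I*√545/156525666 ≈ 7.9929e-5 - 1.4915e-7*I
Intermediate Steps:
u(K, B) = -3 - K (u(K, B) = -7 + (4 - K) = -3 - K)
x(v, G) = G*v (x(v, G) = v*G + 0 = G*v + 0 = G*v)
h(L, p) = 3 + √(-107 + 2*L) (h(L, p) = 3 + √(L*(-3 - 1*(-5)) - 107) = 3 + √(L*(-3 + 5) - 107) = 3 + √(L*2 - 107) = 3 + √(2*L - 107) = 3 + √(-107 + 2*L))
1/((-14097 + 26605) + h(-219, 25)) = 1/((-14097 + 26605) + (3 + √(-107 + 2*(-219)))) = 1/(12508 + (3 + √(-107 - 438))) = 1/(12508 + (3 + √(-545))) = 1/(12508 + (3 + I*√545)) = 1/(12511 + I*√545)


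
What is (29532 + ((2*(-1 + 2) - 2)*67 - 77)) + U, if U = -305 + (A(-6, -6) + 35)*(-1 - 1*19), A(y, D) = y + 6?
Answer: 28450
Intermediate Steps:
A(y, D) = 6 + y
U = -1005 (U = -305 + ((6 - 6) + 35)*(-1 - 1*19) = -305 + (0 + 35)*(-1 - 19) = -305 + 35*(-20) = -305 - 700 = -1005)
(29532 + ((2*(-1 + 2) - 2)*67 - 77)) + U = (29532 + ((2*(-1 + 2) - 2)*67 - 77)) - 1005 = (29532 + ((2*1 - 2)*67 - 77)) - 1005 = (29532 + ((2 - 2)*67 - 77)) - 1005 = (29532 + (0*67 - 77)) - 1005 = (29532 + (0 - 77)) - 1005 = (29532 - 77) - 1005 = 29455 - 1005 = 28450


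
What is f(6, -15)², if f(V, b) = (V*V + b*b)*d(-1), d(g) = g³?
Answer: 68121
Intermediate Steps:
f(V, b) = -V² - b² (f(V, b) = (V*V + b*b)*(-1)³ = (V² + b²)*(-1) = -V² - b²)
f(6, -15)² = (-1*6² - 1*(-15)²)² = (-1*36 - 1*225)² = (-36 - 225)² = (-261)² = 68121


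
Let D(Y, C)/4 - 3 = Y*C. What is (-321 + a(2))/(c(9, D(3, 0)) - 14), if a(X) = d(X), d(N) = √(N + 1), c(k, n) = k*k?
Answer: -321/67 + √3/67 ≈ -4.7652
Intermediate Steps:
D(Y, C) = 12 + 4*C*Y (D(Y, C) = 12 + 4*(Y*C) = 12 + 4*(C*Y) = 12 + 4*C*Y)
c(k, n) = k²
d(N) = √(1 + N)
a(X) = √(1 + X)
(-321 + a(2))/(c(9, D(3, 0)) - 14) = (-321 + √(1 + 2))/(9² - 14) = (-321 + √3)/(81 - 14) = (-321 + √3)/67 = (-321 + √3)*(1/67) = -321/67 + √3/67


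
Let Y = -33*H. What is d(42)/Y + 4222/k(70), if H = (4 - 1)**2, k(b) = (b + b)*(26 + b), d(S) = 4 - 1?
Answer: 67423/221760 ≈ 0.30404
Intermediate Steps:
d(S) = 3
k(b) = 2*b*(26 + b) (k(b) = (2*b)*(26 + b) = 2*b*(26 + b))
H = 9 (H = 3**2 = 9)
Y = -297 (Y = -33*9 = -297)
d(42)/Y + 4222/k(70) = 3/(-297) + 4222/((2*70*(26 + 70))) = 3*(-1/297) + 4222/((2*70*96)) = -1/99 + 4222/13440 = -1/99 + 4222*(1/13440) = -1/99 + 2111/6720 = 67423/221760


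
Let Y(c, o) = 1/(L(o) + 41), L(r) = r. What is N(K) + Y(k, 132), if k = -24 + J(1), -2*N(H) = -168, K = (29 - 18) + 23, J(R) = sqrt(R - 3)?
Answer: 14533/173 ≈ 84.006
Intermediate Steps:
J(R) = sqrt(-3 + R)
K = 34 (K = 11 + 23 = 34)
N(H) = 84 (N(H) = -1/2*(-168) = 84)
k = -24 + I*sqrt(2) (k = -24 + sqrt(-3 + 1) = -24 + sqrt(-2) = -24 + I*sqrt(2) ≈ -24.0 + 1.4142*I)
Y(c, o) = 1/(41 + o) (Y(c, o) = 1/(o + 41) = 1/(41 + o))
N(K) + Y(k, 132) = 84 + 1/(41 + 132) = 84 + 1/173 = 14533/173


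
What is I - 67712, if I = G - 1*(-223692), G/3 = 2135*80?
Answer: 668380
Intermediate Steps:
G = 512400 (G = 3*(2135*80) = 3*170800 = 512400)
I = 736092 (I = 512400 - 1*(-223692) = 512400 + 223692 = 736092)
I - 67712 = 736092 - 67712 = 668380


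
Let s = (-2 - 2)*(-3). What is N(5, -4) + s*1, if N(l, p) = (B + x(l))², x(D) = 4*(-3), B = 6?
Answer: 48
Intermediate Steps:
x(D) = -12
s = 12 (s = -4*(-3) = 12)
N(l, p) = 36 (N(l, p) = (6 - 12)² = (-6)² = 36)
N(5, -4) + s*1 = 36 + 12*1 = 36 + 12 = 48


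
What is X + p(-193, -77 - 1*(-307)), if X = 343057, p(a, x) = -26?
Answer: 343031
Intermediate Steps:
X + p(-193, -77 - 1*(-307)) = 343057 - 26 = 343031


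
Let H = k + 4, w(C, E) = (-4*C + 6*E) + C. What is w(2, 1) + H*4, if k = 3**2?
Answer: 52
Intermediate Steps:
k = 9
w(C, E) = -3*C + 6*E
H = 13 (H = 9 + 4 = 13)
w(2, 1) + H*4 = (-3*2 + 6*1) + 13*4 = (-6 + 6) + 52 = 0 + 52 = 52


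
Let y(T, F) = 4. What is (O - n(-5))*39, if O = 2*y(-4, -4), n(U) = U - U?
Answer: 312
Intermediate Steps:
n(U) = 0
O = 8 (O = 2*4 = 8)
(O - n(-5))*39 = (8 - 1*0)*39 = (8 + 0)*39 = 8*39 = 312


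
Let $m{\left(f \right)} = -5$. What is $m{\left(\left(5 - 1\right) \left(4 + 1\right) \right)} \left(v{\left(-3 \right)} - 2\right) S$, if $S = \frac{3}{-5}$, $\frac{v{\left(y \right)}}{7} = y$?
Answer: $-69$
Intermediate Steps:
$v{\left(y \right)} = 7 y$
$S = - \frac{3}{5}$ ($S = 3 \left(- \frac{1}{5}\right) = - \frac{3}{5} \approx -0.6$)
$m{\left(\left(5 - 1\right) \left(4 + 1\right) \right)} \left(v{\left(-3 \right)} - 2\right) S = - 5 \left(7 \left(-3\right) - 2\right) \left(- \frac{3}{5}\right) = - 5 \left(-21 - 2\right) \left(- \frac{3}{5}\right) = - 5 \left(\left(-23\right) \left(- \frac{3}{5}\right)\right) = \left(-5\right) \frac{69}{5} = -69$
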